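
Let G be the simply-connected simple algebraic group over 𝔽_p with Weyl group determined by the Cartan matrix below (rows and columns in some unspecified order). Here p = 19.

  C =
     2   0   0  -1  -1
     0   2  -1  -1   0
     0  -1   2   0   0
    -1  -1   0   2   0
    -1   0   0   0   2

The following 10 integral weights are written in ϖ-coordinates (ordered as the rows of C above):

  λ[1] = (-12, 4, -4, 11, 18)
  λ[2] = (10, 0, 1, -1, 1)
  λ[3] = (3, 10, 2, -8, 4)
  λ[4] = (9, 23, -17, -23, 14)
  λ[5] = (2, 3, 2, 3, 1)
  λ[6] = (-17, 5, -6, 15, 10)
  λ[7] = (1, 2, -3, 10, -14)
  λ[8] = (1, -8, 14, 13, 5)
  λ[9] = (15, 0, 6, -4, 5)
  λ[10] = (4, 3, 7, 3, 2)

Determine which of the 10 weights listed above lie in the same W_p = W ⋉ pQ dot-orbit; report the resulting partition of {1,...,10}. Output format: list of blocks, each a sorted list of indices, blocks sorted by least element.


Type A_5, rank 5, |W|=720; reorder rows/cols to standard.

Each λ_j+ρ reduced to Ā_19; 5-tuples below use C's row order:

  λ_1 → (11, 1, 2, 0, 2);  λ_2 → (11, 1, 2, 0, 2);  λ_3 → (3, 4, 3, 4, 2);  λ_4 → (3, 4, 3, 4, 2);  λ_5 → (3, 4, 3, 4, 2);  λ_6 → (11, 1, 2, 0, 2);  λ_7 → (11, 1, 2, 0, 2);  λ_8 → (3, 4, 3, 4, 2);  λ_9 → (11, 1, 2, 0, 2);  λ_10 → (3, 4, 3, 4, 2)

The 10 indices split into 2 linkage classes (same alcove rep ⇔ same W_19-dot-orbit):

[[1, 2, 6, 7, 9], [3, 4, 5, 8, 10]]


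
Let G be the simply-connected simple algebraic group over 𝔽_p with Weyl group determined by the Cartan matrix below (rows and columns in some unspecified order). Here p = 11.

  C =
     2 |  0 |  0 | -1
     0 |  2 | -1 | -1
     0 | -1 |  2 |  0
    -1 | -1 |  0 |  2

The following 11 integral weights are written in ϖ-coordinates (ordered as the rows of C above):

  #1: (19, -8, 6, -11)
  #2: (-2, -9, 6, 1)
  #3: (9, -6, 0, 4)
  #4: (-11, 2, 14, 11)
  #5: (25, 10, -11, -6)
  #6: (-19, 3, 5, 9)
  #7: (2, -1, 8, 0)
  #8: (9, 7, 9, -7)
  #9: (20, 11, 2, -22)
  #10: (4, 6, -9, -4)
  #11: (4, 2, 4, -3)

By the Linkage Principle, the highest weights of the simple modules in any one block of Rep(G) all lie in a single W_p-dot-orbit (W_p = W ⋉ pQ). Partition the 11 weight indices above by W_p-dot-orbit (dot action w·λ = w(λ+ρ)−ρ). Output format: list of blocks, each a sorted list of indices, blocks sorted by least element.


Root system A_4: the 4×4 matrix C matches after relabeling.

Folding the 11 weights λ_j+ρ into Ā_11 (reps in the given 4-coord order):

    1: (6, 0, 1, 1)
    2: (6, 0, 1, 1)
    3: (6, 1, 0, 0)
    4: (1, 3, 4, 1)
    5: (6, 1, 0, 0)
    6: (1, 3, 4, 1)
    7: (1, 0, 7, 1)
    8: (6, 0, 1, 1)
    9: (6, 0, 1, 1)
    10: (1, 3, 4, 1)
    11: (3, 1, 5, 2)

5 distinct reps among the 11 weights ⇒ 5 W_11-linkage classes:

[[1, 2, 8, 9], [3, 5], [4, 6, 10], [7], [11]]


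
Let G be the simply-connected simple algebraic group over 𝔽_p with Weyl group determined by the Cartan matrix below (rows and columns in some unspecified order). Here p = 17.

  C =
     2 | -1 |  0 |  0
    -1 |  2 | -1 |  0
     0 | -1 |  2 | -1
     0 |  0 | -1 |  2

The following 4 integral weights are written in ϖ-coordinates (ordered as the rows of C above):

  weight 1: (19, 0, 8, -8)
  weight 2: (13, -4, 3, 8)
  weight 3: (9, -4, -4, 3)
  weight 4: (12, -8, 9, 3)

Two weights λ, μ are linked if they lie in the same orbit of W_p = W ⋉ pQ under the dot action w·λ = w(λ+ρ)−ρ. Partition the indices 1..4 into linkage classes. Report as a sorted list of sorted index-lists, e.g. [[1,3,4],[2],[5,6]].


Cartan matrix: type A_4 (|W|=120); un-permuting the 4 rows.

Folding the 4 weights λ_j+ρ into Ā_17 (reps in the given 4-coord order):

  [1] (4, 3, 1, 2);  [2] (4, 3, 1, 2);  [3] (4, 3, 1, 2);  [4] (3, 7, 3, 1)

Grouping the 4 weights by Ā_17-representative: 2 linkage classes.

[[1, 2, 3], [4]]


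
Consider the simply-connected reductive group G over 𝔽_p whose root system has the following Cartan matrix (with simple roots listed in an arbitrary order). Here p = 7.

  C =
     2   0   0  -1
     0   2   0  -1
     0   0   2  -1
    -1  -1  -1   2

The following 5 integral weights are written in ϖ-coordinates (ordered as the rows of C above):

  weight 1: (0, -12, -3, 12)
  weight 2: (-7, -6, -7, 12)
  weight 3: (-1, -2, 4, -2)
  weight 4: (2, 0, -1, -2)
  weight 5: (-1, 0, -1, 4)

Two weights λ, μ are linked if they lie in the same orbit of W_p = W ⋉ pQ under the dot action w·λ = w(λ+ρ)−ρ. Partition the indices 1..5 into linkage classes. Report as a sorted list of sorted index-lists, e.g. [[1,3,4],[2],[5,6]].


Type D_4, rank 4, |W|=192; reorder rows/cols to standard.

Alcove-folded reps (p=7, 5 weights, presented ϖ-order):

  λ_1+ρ ↦ (2, 0, 1, 0);  λ_2+ρ ↦ (0, 1, 0, 1);  λ_3+ρ ↦ (1, 0, 2, 1);  λ_4+ρ ↦ (2, 0, 1, 0);  λ_5+ρ ↦ (0, 1, 0, 1)

Partition of {1..5} into 3 W_7-dot-orbits:

[[1, 4], [2, 5], [3]]


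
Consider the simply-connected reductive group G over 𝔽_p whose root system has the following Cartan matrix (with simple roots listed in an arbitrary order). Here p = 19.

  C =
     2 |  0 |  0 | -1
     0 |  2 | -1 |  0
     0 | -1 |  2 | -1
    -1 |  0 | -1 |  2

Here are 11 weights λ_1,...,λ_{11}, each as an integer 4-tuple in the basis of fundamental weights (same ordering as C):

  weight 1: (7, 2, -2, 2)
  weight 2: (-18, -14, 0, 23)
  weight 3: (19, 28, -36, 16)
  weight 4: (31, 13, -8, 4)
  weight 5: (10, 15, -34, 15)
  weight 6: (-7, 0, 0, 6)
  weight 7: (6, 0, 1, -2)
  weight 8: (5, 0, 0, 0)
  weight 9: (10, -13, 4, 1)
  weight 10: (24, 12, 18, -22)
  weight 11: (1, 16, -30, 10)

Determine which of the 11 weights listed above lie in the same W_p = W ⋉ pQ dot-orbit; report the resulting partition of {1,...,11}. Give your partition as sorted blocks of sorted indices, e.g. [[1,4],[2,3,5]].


Type A_4, rank 4, |W|=120; reorder rows/cols to standard.

Folding the 11 weights λ_j+ρ into Ā_19 (reps in the given 4-coord order):

  [1] (8, 2, 1, 2) · [2] (6, 5, 2, 5) · [3] (6, 1, 1, 1) · [4] (6, 5, 2, 5) · [5] (8, 2, 1, 2) · [6] (6, 1, 1, 1) · [7] (6, 1, 1, 1) · [8] (6, 1, 1, 1) · [9] (6, 5, 2, 5) · [10] (11, 0, 4, 2) · [11] (6, 1, 1, 1)

The 11 indices split into 4 linkage classes (same alcove rep ⇔ same W_19-dot-orbit):

[[1, 5], [2, 4, 9], [3, 6, 7, 8, 11], [10]]


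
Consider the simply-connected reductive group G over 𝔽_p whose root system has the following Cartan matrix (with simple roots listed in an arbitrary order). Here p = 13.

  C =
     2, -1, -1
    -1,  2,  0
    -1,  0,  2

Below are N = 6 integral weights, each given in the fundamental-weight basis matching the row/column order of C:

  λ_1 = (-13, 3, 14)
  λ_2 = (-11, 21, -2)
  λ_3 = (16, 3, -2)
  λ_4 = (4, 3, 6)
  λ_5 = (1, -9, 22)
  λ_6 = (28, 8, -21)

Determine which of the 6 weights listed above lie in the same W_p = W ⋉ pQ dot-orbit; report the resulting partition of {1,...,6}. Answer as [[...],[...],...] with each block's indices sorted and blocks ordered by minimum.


Dynkin diagram of C (from the 4 off-diagonal −1 entries): A_3.

Folding the 6 weights λ_j+ρ into Ā_13 (reps in the given 3-coord order):

  [1] (4, 6, 1) · [2] (1, 2, 1) · [3] (5, 1, 4) · [4] (5, 1, 4) · [5] (4, 6, 1) · [6] (5, 1, 4)

These 6 weights hit 3 W_13-dot-orbits; sizes (2, 1, 3):

[[1, 5], [2], [3, 4, 6]]


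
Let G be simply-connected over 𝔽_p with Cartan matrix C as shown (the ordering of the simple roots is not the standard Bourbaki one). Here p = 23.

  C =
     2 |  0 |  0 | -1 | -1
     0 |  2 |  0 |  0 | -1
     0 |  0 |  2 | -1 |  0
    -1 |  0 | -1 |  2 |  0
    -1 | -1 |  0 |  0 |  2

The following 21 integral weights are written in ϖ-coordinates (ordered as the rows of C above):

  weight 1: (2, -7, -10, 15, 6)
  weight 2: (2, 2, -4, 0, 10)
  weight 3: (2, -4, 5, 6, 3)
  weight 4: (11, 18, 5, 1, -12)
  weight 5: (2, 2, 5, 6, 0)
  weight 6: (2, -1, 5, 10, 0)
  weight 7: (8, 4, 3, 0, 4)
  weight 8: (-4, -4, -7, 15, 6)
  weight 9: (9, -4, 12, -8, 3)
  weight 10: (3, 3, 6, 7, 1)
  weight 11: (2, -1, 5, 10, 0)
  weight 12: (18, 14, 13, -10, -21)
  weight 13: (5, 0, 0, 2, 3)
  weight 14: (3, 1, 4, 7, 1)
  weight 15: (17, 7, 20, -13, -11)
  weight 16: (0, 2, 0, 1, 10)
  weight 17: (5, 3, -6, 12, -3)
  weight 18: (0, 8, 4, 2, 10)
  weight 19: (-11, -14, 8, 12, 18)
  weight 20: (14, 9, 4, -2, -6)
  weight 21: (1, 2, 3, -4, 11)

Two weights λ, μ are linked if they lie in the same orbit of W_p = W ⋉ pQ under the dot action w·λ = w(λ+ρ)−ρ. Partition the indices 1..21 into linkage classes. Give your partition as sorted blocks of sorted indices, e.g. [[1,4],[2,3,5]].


Root system A_5: the 5×5 matrix C matches after relabeling.

Alcove-folded reps (p=23, 21 weights, presented ϖ-order):

    [1] (3, 3, 6, 7, 1)
    [2] (1, 3, 1, 2, 11)
    [3] (3, 3, 6, 7, 1)
    [4] (1, 3, 1, 2, 11)
    [5] (3, 3, 6, 7, 1)
    [6] (3, 0, 6, 11, 1)
    [7] (9, 4, 3, 1, 5)
    [8] (3, 3, 6, 7, 1)
    [9] (3, 3, 6, 7, 1)
    [10] (4, 2, 5, 8, 2)
    [11] (3, 0, 6, 11, 1)
    [12] (9, 4, 3, 1, 5)
    [13] (6, 1, 1, 3, 4)
    [14] (4, 2, 5, 8, 2)
    [15] (4, 2, 5, 8, 2)
    [16] (1, 3, 1, 2, 11)
    [17] (4, 2, 5, 8, 2)
    [18] (1, 3, 1, 2, 11)
    [19] (6, 1, 1, 3, 4)
    [20] (9, 4, 3, 1, 5)
    [21] (1, 3, 1, 2, 11)

6 distinct reps among the 21 weights ⇒ 6 W_23-linkage classes:

[[1, 3, 5, 8, 9], [2, 4, 16, 18, 21], [6, 11], [7, 12, 20], [10, 14, 15, 17], [13, 19]]


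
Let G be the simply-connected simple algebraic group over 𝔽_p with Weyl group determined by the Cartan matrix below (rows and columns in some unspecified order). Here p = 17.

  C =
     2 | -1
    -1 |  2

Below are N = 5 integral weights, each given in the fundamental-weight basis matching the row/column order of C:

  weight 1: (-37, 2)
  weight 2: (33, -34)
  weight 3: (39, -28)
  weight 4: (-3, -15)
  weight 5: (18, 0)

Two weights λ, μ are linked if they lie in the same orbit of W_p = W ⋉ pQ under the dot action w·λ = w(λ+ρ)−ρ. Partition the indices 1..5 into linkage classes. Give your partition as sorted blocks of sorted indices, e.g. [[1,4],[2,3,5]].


C ↔ A_2 under row/col permutation; |W(A_2)| = 6.

Alcove-folded reps (p=17, 5 weights, presented ϖ-order):

  λ_1+ρ ↦ (14, 2);  λ_2+ρ ↦ (16, 0);  λ_3+ρ ↦ (4, 6);  λ_4+ρ ↦ (14, 2);  λ_5+ρ ↦ (14, 2)

Grouping the 5 weights by Ā_17-representative: 3 linkage classes.

[[1, 4, 5], [2], [3]]


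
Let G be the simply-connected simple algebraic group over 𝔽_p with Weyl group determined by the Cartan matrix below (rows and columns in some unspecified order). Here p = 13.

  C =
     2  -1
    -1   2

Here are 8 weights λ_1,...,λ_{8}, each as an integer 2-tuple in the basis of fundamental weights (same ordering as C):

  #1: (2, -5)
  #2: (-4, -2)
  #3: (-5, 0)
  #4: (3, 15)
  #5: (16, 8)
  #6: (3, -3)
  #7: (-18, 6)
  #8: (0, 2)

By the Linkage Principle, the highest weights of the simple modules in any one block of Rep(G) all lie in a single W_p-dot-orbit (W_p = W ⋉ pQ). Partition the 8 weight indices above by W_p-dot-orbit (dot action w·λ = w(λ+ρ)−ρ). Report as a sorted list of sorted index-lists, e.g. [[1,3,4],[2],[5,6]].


C ↔ A_2 under row/col permutation; |W(A_2)| = 6.

W_13-reps of the 8 weights in Ā_13 (same 2-coord order as C):

  [1] (1, 3) · [2] (1, 3) · [3] (1, 3) · [4] (3, 6) · [5] (0, 4) · [6] (2, 2) · [7] (3, 6) · [8] (1, 3)

4 distinct reps among the 8 weights ⇒ 4 W_13-linkage classes:

[[1, 2, 3, 8], [4, 7], [5], [6]]


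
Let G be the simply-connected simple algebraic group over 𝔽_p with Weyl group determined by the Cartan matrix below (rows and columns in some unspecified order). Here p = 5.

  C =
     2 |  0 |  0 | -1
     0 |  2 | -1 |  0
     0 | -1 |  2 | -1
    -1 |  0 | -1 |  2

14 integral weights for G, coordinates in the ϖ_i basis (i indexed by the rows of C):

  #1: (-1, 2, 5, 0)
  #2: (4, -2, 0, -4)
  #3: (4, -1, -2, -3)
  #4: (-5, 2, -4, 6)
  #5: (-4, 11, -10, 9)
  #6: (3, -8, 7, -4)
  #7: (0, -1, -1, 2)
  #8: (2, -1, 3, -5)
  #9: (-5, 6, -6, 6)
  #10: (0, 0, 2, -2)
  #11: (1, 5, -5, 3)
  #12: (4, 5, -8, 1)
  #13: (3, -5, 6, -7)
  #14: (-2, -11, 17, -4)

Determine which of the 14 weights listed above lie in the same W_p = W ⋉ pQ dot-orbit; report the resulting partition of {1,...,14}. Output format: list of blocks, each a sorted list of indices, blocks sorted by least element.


Type A_4, rank 4, |W|=120; reorder rows/cols to standard.

Alcove-folded reps (p=5, 14 weights, presented ϖ-order):

  [1] (1, 0, 0, 3)
  [2] (2, 2, 1, 0)
  [3] (2, 2, 1, 0)
  [4] (2, 2, 1, 0)
  [5] (2, 2, 1, 0)
  [6] (1, 1, 0, 2)
  [7] (1, 0, 0, 3)
  [8] (1, 0, 0, 3)
  [9] (2, 2, 1, 0)
  [10] (0, 1, 2, 1)
  [11] (0, 1, 2, 1)
  [12] (1, 0, 0, 3)
  [13] (0, 1, 2, 1)
  [14] (1, 0, 0, 3)

These 14 weights hit 4 W_5-dot-orbits; sizes (5, 5, 1, 3):

[[1, 7, 8, 12, 14], [2, 3, 4, 5, 9], [6], [10, 11, 13]]


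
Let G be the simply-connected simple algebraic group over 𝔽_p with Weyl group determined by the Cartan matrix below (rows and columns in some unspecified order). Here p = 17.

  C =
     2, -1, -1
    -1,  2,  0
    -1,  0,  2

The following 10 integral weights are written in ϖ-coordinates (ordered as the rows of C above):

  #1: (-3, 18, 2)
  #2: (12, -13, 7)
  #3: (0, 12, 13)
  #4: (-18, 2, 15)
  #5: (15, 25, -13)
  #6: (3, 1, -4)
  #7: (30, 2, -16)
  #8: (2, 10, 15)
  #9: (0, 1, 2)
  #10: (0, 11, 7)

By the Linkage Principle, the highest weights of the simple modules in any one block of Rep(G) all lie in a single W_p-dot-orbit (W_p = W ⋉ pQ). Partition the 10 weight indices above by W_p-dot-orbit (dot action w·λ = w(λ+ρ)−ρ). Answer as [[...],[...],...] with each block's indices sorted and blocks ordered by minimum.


Cartan matrix: type A_3 (|W|=24); un-permuting the 3 rows.

Each λ_j+ρ reduced to Ā_17; 3-tuples below use C's row order:

  1: (0, 14, 2);  2: (1, 8, 4);  3: (1, 2, 3);  4: (2, 14, 1);  5: (1, 8, 4);  6: (1, 2, 3);  7: (0, 14, 2);  8: (1, 2, 3);  9: (1, 2, 3);  10: (1, 8, 4)

Linkage partition of the 10 weights (4 classes, p=17):

[[1, 7], [2, 5, 10], [3, 6, 8, 9], [4]]


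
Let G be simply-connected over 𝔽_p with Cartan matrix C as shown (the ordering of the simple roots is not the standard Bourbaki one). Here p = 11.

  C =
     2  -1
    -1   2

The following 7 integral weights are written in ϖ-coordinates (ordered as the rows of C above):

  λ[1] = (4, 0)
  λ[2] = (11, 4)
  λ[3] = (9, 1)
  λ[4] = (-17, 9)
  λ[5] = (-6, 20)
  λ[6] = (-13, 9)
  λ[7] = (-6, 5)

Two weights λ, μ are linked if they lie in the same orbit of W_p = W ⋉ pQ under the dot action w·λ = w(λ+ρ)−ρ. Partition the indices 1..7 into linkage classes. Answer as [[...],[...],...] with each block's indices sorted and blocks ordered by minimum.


C ↔ A_2 under row/col permutation; |W(A_2)| = 6.

Ā_11 reps of the 7 weights (A_2, coords as presented):

  λ_1+ρ ↦ (5, 1) · λ_2+ρ ↦ (5, 1) · λ_3+ρ ↦ (9, 1) · λ_4+ρ ↦ (5, 1) · λ_5+ρ ↦ (5, 1) · λ_6+ρ ↦ (9, 1) · λ_7+ρ ↦ (5, 1)

Partition of {1..7} into 2 W_11-dot-orbits:

[[1, 2, 4, 5, 7], [3, 6]]


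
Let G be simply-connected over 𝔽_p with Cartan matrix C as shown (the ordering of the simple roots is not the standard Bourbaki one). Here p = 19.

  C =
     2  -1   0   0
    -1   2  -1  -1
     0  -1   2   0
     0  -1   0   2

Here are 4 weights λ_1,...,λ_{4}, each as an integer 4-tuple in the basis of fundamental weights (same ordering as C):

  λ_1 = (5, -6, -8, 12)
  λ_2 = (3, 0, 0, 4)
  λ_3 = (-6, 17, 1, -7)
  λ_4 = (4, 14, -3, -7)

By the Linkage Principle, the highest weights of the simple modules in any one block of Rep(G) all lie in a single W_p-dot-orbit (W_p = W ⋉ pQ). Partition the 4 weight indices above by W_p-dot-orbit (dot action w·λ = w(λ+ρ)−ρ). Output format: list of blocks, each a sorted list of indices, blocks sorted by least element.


Type D_4, rank 4, |W|=192; reorder rows/cols to standard.

Ā_19 reps of the 4 weights (D_4, coords as presented):

  1: (6, 1, 5, 1);  2: (4, 1, 1, 5);  3: (4, 1, 1, 5);  4: (4, 1, 1, 5)

Grouping the 4 weights by Ā_19-representative: 2 linkage classes.

[[1], [2, 3, 4]]


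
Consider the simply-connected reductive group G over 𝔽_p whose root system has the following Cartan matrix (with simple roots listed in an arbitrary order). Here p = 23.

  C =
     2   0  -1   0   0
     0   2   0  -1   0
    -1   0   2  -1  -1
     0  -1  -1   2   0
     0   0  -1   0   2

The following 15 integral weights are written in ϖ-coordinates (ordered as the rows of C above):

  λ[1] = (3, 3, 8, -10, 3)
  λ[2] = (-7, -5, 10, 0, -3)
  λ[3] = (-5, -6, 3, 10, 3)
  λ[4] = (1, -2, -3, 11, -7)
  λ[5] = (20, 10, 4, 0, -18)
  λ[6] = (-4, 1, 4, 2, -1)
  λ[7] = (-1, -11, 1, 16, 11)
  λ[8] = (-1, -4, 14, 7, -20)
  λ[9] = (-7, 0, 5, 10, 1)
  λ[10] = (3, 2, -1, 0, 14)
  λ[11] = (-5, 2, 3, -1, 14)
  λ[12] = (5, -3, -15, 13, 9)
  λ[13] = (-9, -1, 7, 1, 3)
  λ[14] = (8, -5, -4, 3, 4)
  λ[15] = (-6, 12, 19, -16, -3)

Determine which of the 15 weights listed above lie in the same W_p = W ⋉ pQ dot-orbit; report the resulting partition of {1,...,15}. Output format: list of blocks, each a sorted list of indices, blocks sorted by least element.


Type D_5, rank 5, |W|=1920; reorder rows/cols to standard.

W_23-reps of the 15 weights in Ā_23 (same 5-coord order as C):

  λ_1+ρ ↦ (4, 5, 0, 4, 4) · λ_2+ρ ↦ (6, 1, 0, 3, 2) · λ_3+ρ ↦ (4, 5, 0, 4, 4) · λ_4+ρ ↦ (6, 1, 0, 3, 2) · λ_5+ρ ↦ (6, 1, 0, 3, 2) · λ_6+ρ ↦ (3, 2, 2, 3, 0) · λ_7+ρ ↦ (8, 0, 0, 2, 4) · λ_8+ρ ↦ (4, 3, 0, 0, 15) · λ_9+ρ ↦ (6, 1, 0, 3, 2) · λ_10+ρ ↦ (4, 3, 0, 0, 15) · λ_11+ρ ↦ (4, 3, 0, 0, 15) · λ_12+ρ ↦ (8, 0, 0, 2, 4) · λ_13+ρ ↦ (8, 0, 0, 2, 4) · λ_14+ρ ↦ (6, 1, 0, 3, 2) · λ_15+ρ ↦ (3, 2, 2, 3, 0)

Linkage partition of the 15 weights (5 classes, p=23):

[[1, 3], [2, 4, 5, 9, 14], [6, 15], [7, 12, 13], [8, 10, 11]]


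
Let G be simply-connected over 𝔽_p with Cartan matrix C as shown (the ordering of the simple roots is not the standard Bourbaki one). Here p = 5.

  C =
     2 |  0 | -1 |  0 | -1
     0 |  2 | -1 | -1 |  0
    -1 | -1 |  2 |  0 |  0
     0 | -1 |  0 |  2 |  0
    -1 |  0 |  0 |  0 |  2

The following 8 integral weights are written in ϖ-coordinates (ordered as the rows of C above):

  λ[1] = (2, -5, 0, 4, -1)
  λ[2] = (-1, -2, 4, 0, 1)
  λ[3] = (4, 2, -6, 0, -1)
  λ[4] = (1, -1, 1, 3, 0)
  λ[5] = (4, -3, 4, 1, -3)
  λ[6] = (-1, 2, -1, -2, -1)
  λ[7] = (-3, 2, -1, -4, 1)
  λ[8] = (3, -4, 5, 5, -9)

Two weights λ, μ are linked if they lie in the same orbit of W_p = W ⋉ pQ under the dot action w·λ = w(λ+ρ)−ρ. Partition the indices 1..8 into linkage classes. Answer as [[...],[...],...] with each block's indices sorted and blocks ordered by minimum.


Type A_5, rank 5, |W|=720; reorder rows/cols to standard.

λ_j+ρ reflected into Ā_5 (⟨·,θ^∨⟩≤5); 5-tuples as given:

  [1] (0, 1, 3, 1, 0) · [2] (0, 1, 3, 1, 0) · [3] (0, 1, 3, 1, 0) · [4] (1, 0, 1, 0, 2) · [5] (0, 2, 0, 1, 0) · [6] (0, 2, 0, 1, 0) · [7] (0, 2, 0, 1, 0) · [8] (2, 0, 1, 1, 0)

Grouping the 8 weights by Ā_5-representative: 4 linkage classes.

[[1, 2, 3], [4], [5, 6, 7], [8]]


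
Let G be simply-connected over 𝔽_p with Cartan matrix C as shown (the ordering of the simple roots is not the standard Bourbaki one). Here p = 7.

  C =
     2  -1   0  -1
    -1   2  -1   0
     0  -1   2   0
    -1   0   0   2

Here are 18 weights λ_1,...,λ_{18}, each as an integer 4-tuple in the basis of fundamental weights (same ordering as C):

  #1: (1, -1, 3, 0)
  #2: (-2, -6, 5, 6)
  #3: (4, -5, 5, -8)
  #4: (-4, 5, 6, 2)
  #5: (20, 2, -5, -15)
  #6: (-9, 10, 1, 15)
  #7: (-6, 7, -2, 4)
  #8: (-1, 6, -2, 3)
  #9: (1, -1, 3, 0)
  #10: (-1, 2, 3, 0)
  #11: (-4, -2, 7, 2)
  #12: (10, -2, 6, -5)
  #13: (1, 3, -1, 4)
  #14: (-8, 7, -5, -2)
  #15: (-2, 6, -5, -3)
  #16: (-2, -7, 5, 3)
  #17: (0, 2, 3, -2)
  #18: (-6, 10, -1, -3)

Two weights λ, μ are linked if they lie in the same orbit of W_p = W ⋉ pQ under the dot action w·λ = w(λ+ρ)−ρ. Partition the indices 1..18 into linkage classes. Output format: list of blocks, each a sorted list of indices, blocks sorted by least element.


A_4 Cartan matrix, 4 simple roots permuted; ρ=(1,1,1,1).

λ_j+ρ reflected into Ā_7 (⟨·,θ^∨⟩≤7); 4-tuples as given:

    λ_1 → (2, 0, 4, 1)
    λ_2 → (5, 1, 0, 1)
    λ_3 → (4, 2, 0, 1)
    λ_4 → (3, 0, 1, 3)
    λ_5 → (0, 3, 3, 0)
    λ_6 → (2, 0, 1, 3)
    λ_7 → (4, 2, 0, 1)
    λ_8 → (0, 3, 3, 0)
    λ_9 → (2, 0, 4, 1)
    λ_10 → (0, 3, 3, 0)
    λ_11 → (0, 3, 3, 0)
    λ_12 → (3, 0, 1, 3)
    λ_13 → (2, 0, 4, 1)
    λ_14 → (3, 0, 1, 3)
    λ_15 → (2, 0, 4, 1)
    λ_16 → (3, 0, 1, 3)
    λ_17 → (0, 3, 3, 0)
    λ_18 → (2, 0, 4, 1)

Grouping the 18 weights by Ā_7-representative: 6 linkage classes.

[[1, 9, 13, 15, 18], [2], [3, 7], [4, 12, 14, 16], [5, 8, 10, 11, 17], [6]]


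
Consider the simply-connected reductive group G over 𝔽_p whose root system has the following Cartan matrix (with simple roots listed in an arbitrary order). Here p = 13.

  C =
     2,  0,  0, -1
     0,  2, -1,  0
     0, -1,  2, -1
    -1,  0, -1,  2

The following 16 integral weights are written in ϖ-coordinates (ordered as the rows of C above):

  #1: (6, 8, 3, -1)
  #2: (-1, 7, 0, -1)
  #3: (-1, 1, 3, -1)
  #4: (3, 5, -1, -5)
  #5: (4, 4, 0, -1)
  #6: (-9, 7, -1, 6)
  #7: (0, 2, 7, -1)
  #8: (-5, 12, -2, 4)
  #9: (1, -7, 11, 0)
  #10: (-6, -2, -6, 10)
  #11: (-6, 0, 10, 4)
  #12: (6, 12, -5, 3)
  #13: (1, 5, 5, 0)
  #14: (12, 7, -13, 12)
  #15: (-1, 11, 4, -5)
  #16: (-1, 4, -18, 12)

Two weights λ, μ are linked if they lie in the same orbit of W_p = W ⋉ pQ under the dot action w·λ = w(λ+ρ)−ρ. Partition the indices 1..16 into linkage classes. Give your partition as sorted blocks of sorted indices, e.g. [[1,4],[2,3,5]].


Cartan matrix: type A_4 (|W|=120); un-permuting the 4 rows.

Each λ_j+ρ reduced to Ā_13; 4-tuples below use C's row order:

    [1] (0, 2, 4, 0)
    [2] (0, 8, 1, 0)
    [3] (0, 2, 4, 0)
    [4] (0, 2, 4, 0)
    [5] (5, 5, 1, 0)
    [6] (5, 5, 1, 0)
    [7] (1, 3, 8, 0)
    [8] (0, 8, 1, 0)
    [9] (0, 4, 6, 1)
    [10] (5, 5, 1, 0)
    [11] (1, 3, 8, 0)
    [12] (0, 2, 4, 0)
    [13] (0, 4, 6, 1)
    [14] (0, 8, 1, 0)
    [15] (0, 8, 1, 0)
    [16] (0, 8, 1, 0)

Grouping the 16 weights by Ā_13-representative: 5 linkage classes.

[[1, 3, 4, 12], [2, 8, 14, 15, 16], [5, 6, 10], [7, 11], [9, 13]]


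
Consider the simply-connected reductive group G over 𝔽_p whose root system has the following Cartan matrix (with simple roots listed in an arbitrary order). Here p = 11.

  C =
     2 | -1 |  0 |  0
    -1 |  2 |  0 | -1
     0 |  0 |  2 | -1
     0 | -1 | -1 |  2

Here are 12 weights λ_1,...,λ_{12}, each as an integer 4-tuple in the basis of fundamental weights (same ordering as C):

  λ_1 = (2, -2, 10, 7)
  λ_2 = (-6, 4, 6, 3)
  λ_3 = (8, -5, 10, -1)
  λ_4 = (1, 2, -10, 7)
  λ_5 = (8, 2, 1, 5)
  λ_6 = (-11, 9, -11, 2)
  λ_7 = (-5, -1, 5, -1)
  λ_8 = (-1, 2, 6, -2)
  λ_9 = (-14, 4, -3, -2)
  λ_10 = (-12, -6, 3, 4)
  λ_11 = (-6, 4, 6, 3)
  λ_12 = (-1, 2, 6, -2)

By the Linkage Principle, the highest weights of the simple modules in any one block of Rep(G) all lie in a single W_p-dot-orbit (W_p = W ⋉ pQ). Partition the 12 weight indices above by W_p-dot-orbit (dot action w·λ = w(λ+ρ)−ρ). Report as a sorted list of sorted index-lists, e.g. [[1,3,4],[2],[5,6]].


A_4 Cartan matrix, 4 simple roots permuted; ρ=(1,1,1,1).

Folding the 12 weights λ_j+ρ into Ā_11 (reps in the given 4-coord order):

    λ_1 → (1, 7, 1, 0)
    λ_2 → (0, 0, 2, 4)
    λ_3 → (0, 0, 2, 4)
    λ_4 → (0, 2, 6, 1)
    λ_5 → (0, 2, 6, 1)
    λ_6 → (1, 7, 1, 0)
    λ_7 → (0, 0, 2, 4)
    λ_8 → (0, 2, 6, 1)
    λ_9 → (0, 2, 6, 1)
    λ_10 → (0, 0, 2, 4)
    λ_11 → (0, 0, 2, 4)
    λ_12 → (0, 2, 6, 1)

These 12 weights hit 3 W_11-dot-orbits; sizes (2, 5, 5):

[[1, 6], [2, 3, 7, 10, 11], [4, 5, 8, 9, 12]]


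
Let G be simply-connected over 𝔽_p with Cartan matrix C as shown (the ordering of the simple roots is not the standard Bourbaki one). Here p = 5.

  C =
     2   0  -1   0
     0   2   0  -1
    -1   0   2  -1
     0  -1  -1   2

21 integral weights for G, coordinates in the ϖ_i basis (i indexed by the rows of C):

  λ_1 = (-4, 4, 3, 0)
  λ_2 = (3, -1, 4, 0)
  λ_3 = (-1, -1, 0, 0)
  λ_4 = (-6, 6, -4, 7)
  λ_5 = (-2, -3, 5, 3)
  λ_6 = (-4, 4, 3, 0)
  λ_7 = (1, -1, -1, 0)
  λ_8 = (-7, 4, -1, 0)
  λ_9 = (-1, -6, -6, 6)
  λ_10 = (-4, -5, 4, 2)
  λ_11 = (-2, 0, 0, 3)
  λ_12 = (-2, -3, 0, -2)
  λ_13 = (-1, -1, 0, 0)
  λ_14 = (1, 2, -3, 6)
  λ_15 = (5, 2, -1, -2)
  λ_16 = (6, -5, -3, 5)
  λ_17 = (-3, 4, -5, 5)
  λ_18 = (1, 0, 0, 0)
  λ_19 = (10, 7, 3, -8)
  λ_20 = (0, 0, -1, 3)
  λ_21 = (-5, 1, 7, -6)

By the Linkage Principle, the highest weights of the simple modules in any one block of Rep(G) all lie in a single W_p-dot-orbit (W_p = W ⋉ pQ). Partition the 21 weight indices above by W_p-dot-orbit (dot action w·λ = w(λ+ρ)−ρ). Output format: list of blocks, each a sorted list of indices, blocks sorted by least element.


C ↔ A_4 under row/col permutation; |W(A_4)| = 120.

W_5-reps of the 21 weights in Ā_5 (same 4-coord order as C):

    1: (1, 0, 1, 0)
    2: (0, 0, 0, 4)
    3: (0, 0, 1, 1)
    4: (0, 0, 3, 0)
    5: (2, 0, 0, 1)
    6: (1, 0, 1, 0)
    7: (2, 0, 0, 1)
    8: (0, 0, 0, 4)
    9: (0, 0, 3, 0)
    10: (0, 0, 1, 1)
    11: (0, 0, 0, 4)
    12: (2, 0, 0, 1)
    13: (0, 0, 1, 1)
    14: (0, 0, 3, 0)
    15: (2, 0, 0, 1)
    16: (0, 0, 1, 1)
    17: (1, 0, 1, 0)
    18: (2, 1, 1, 1)
    19: (2, 0, 0, 1)
    20: (0, 0, 0, 4)
    21: (0, 0, 1, 1)

6 distinct reps among the 21 weights ⇒ 6 W_5-linkage classes:

[[1, 6, 17], [2, 8, 11, 20], [3, 10, 13, 16, 21], [4, 9, 14], [5, 7, 12, 15, 19], [18]]


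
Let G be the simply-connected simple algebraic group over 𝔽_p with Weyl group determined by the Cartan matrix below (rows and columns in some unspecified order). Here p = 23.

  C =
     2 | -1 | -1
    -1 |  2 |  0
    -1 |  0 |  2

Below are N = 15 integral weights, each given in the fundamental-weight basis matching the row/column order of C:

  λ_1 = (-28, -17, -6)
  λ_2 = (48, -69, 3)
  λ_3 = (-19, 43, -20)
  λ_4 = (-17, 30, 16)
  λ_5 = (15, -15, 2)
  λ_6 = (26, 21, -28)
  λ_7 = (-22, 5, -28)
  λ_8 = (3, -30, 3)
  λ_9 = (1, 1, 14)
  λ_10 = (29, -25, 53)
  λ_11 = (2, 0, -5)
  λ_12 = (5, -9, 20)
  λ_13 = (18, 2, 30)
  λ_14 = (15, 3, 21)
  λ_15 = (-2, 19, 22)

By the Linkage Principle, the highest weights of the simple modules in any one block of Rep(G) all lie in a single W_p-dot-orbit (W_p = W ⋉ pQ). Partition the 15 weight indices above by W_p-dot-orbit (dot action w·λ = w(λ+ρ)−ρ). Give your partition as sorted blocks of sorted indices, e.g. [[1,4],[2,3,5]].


Cartan matrix: type A_3 (|W|=24); un-permuting the 3 rows.

Ā_23 reps of the 15 weights (A_3, coords as presented):

  λ_1+ρ ↦ (2, 14, 3);  λ_2+ρ ↦ (1, 15, 3);  λ_3+ρ ↦ (2, 14, 3);  λ_4+ρ ↦ (8, 6, 8);  λ_5+ρ ↦ (2, 14, 3);  λ_6+ρ ↦ (1, 0, 3);  λ_7+ρ ↦ (2, 2, 15);  λ_8+ρ ↦ (2, 2, 15);  λ_9+ρ ↦ (2, 2, 15);  λ_10+ρ ↦ (8, 6, 8);  λ_11+ρ ↦ (1, 0, 3);  λ_12+ρ ↦ (2, 2, 15);  λ_13+ρ ↦ (1, 15, 3);  λ_14+ρ ↦ (1, 15, 3);  λ_15+ρ ↦ (1, 0, 3)

Linkage partition of the 15 weights (5 classes, p=23):

[[1, 3, 5], [2, 13, 14], [4, 10], [6, 11, 15], [7, 8, 9, 12]]


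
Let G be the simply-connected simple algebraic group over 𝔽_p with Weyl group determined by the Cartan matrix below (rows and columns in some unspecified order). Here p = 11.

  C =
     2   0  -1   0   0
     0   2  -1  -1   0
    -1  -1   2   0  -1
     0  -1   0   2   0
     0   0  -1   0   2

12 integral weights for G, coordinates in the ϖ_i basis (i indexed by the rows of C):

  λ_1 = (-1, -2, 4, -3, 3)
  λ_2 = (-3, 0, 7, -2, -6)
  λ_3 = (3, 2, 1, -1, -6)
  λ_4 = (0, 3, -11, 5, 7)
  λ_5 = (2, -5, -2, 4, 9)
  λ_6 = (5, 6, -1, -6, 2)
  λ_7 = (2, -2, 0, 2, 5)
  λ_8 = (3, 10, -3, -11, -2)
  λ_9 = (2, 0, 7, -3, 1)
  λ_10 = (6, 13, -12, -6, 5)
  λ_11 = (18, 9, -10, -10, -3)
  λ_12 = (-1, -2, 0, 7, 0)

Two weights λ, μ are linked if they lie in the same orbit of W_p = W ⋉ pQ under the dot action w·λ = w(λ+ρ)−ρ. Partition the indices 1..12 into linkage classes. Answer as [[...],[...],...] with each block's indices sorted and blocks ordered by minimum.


Type D_5, rank 5, |W|=1920; reorder rows/cols to standard.

Each λ_j+ρ reduced to Ā_11; 5-tuples below use C's row order:

  λ_1+ρ ↦ (0, 0, 2, 1, 4)
  λ_2+ρ ↦ (2, 0, 1, 1, 5)
  λ_3+ρ ↦ (1, 0, 3, 0, 2)
  λ_4+ρ ↦ (2, 0, 1, 1, 5)
  λ_5+ρ ↦ (2, 0, 1, 1, 5)
  λ_6+ρ ↦ (1, 0, 3, 0, 2)
  λ_7+ρ ↦ (2, 0, 1, 1, 5)
  λ_8+ρ ↦ (0, 1, 0, 7, 1)
  λ_9+ρ ↦ (0, 1, 0, 7, 1)
  λ_10+ρ ↦ (1, 0, 3, 0, 2)
  λ_11+ρ ↦ (0, 1, 0, 7, 1)
  λ_12+ρ ↦ (0, 1, 0, 7, 1)

The 12 indices split into 4 linkage classes (same alcove rep ⇔ same W_11-dot-orbit):

[[1], [2, 4, 5, 7], [3, 6, 10], [8, 9, 11, 12]]


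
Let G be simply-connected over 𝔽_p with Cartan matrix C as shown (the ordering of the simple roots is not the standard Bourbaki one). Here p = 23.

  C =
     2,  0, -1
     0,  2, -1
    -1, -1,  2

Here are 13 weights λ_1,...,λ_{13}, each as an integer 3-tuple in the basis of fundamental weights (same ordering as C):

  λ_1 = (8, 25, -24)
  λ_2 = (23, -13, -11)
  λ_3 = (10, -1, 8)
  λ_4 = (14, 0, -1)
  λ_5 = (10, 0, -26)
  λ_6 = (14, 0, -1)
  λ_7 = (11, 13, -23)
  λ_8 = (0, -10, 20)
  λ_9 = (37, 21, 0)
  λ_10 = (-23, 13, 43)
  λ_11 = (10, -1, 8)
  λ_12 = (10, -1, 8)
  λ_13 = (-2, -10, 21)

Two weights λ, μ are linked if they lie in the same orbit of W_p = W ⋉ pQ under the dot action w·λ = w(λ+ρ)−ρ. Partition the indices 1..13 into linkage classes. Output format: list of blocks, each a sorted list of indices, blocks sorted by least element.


Type A_3, rank 3, |W|=24; reorder rows/cols to standard.

W_23-reps of the 13 weights in Ā_23 (same 3-coord order as C):

  1: (11, 0, 9) · 2: (1, 9, 12) · 3: (11, 0, 9) · 4: (15, 1, 0) · 5: (1, 9, 12) · 6: (15, 1, 0) · 7: (10, 8, 4) · 8: (1, 9, 12) · 9: (15, 1, 0) · 10: (1, 9, 12) · 11: (11, 0, 9) · 12: (11, 0, 9) · 13: (1, 9, 12)

These 13 weights hit 4 W_23-dot-orbits; sizes (4, 5, 3, 1):

[[1, 3, 11, 12], [2, 5, 8, 10, 13], [4, 6, 9], [7]]


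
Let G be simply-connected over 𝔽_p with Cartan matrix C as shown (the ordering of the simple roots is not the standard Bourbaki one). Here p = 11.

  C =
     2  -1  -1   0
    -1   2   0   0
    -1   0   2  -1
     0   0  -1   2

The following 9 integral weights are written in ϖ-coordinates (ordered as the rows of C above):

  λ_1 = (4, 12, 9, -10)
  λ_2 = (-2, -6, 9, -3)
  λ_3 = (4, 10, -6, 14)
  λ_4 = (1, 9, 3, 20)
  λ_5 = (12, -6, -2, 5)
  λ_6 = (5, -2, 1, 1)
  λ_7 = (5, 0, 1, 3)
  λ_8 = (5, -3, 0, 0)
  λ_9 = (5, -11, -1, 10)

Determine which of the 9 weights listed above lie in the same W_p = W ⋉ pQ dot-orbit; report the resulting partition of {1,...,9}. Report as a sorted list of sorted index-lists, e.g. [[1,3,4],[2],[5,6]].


Dynkin diagram of C (from the 6 off-diagonal −1 entries): A_4.

Ā_11 reps of the 9 weights (A_4, coords as presented):

  λ_1 → (4, 2, 1, 1) · λ_2 → (5, 1, 2, 2) · λ_3 → (0, 0, 4, 1) · λ_4 → (3, 1, 1, 5) · λ_5 → (4, 2, 1, 1) · λ_6 → (5, 1, 2, 2) · λ_7 → (5, 1, 2, 2) · λ_8 → (4, 2, 1, 1) · λ_9 → (0, 0, 4, 1)

Linkage partition of the 9 weights (4 classes, p=11):

[[1, 5, 8], [2, 6, 7], [3, 9], [4]]


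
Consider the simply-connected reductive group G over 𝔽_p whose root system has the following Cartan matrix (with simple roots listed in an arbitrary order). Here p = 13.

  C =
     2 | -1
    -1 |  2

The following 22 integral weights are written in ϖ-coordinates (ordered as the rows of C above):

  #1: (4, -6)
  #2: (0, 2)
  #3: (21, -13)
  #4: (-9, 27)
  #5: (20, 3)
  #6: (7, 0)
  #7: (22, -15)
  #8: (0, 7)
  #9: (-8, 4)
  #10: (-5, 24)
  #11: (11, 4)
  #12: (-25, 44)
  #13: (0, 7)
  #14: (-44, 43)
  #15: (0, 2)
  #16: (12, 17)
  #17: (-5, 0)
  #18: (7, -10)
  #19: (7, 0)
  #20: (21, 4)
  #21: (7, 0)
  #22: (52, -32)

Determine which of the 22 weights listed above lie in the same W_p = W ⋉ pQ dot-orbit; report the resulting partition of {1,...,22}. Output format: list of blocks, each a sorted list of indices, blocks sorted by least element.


Dynkin diagram of C (from the 2 off-diagonal −1 entries): A_2.

Each λ_j+ρ reduced to Ā_13; 2-tuples below use C's row order:

    λ_1+ρ ↦ (0, 5)
    λ_2+ρ ↦ (1, 3)
    λ_3+ρ ↦ (1, 3)
    λ_4+ρ ↦ (5, 2)
    λ_5+ρ ↦ (1, 8)
    λ_6+ρ ↦ (8, 1)
    λ_7+ρ ↦ (1, 3)
    λ_8+ρ ↦ (1, 8)
    λ_9+ρ ↦ (5, 2)
    λ_10+ρ ↦ (8, 1)
    λ_11+ρ ↦ (8, 1)
    λ_12+ρ ↦ (5, 2)
    λ_13+ρ ↦ (1, 8)
    λ_14+ρ ↦ (4, 1)
    λ_15+ρ ↦ (1, 3)
    λ_16+ρ ↦ (0, 5)
    λ_17+ρ ↦ (1, 3)
    λ_18+ρ ↦ (1, 8)
    λ_19+ρ ↦ (8, 1)
    λ_20+ρ ↦ (1, 8)
    λ_21+ρ ↦ (8, 1)
    λ_22+ρ ↦ (4, 1)

Grouping the 22 weights by Ā_13-representative: 6 linkage classes.

[[1, 16], [2, 3, 7, 15, 17], [4, 9, 12], [5, 8, 13, 18, 20], [6, 10, 11, 19, 21], [14, 22]]


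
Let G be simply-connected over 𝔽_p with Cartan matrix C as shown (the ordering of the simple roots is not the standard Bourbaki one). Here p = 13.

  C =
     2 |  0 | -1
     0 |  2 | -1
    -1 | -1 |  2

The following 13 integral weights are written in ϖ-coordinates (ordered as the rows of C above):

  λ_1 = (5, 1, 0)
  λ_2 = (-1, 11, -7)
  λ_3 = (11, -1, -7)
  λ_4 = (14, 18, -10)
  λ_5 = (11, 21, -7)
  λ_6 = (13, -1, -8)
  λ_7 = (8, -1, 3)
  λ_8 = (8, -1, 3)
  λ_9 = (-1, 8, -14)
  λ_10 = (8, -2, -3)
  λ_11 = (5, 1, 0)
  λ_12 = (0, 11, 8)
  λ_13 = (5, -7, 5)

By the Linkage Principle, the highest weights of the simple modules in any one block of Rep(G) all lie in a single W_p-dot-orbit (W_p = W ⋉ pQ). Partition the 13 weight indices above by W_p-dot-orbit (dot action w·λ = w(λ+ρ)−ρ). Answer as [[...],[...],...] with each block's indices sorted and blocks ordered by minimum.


A_3 Cartan matrix, 3 simple roots permuted; ρ=(1,1,1).

W_13-reps of the 13 weights in Ā_13 (same 3-coord order as C):

  1: (6, 2, 1) · 2: (6, 6, 0) · 3: (6, 6, 0) · 4: (6, 2, 1) · 5: (6, 2, 1) · 6: (6, 6, 0) · 7: (9, 0, 4) · 8: (9, 0, 4) · 9: (9, 0, 4) · 10: (6, 2, 1) · 11: (6, 2, 1) · 12: (8, 3, 1) · 13: (6, 6, 0)

4 distinct reps among the 13 weights ⇒ 4 W_13-linkage classes:

[[1, 4, 5, 10, 11], [2, 3, 6, 13], [7, 8, 9], [12]]


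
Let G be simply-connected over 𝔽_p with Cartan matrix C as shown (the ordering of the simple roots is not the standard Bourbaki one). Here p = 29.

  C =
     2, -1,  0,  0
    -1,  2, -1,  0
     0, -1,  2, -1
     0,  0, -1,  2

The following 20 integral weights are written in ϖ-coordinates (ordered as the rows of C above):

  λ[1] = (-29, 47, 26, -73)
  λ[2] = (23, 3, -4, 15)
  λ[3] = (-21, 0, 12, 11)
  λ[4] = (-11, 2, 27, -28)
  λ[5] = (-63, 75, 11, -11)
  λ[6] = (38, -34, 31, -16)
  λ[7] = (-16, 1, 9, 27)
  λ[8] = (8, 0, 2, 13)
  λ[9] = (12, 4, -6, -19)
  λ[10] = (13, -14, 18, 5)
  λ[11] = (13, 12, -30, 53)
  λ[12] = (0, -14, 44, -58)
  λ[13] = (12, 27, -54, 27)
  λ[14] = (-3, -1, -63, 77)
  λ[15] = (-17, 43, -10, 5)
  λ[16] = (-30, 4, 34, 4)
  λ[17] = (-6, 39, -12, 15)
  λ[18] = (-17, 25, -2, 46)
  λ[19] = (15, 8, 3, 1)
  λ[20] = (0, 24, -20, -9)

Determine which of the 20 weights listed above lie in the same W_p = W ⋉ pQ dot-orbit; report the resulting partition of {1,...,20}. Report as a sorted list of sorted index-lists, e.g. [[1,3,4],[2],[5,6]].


Cartan matrix: type A_4 (|W|=120); un-permuting the 4 rows.

Alcove-folded reps (p=29, 20 weights, presented ϖ-order):

  λ_1 → (9, 1, 3, 14) · λ_2 → (12, 1, 3, 1) · λ_3 → (1, 13, 6, 6) · λ_4 → (1, 1, 6, 19) · λ_5 → (9, 1, 3, 14) · λ_6 → (1, 13, 6, 6) · λ_7 → (9, 1, 3, 14) · λ_8 → (9, 1, 3, 14) · λ_9 → (5, 13, 0, 5) · λ_10 → (1, 13, 6, 6) · λ_11 → (14, 9, 4, 0) · λ_12 → (12, 1, 3, 1) · λ_13 → (12, 1, 3, 1) · λ_14 → (14, 9, 4, 0) · λ_15 → (1, 13, 6, 6) · λ_16 → (5, 13, 0, 5) · λ_17 → (5, 13, 0, 5) · λ_18 → (9, 1, 3, 14) · λ_19 → (14, 9, 4, 0) · λ_20 → (1, 1, 6, 19)

The 20 indices split into 6 linkage classes (same alcove rep ⇔ same W_29-dot-orbit):

[[1, 5, 7, 8, 18], [2, 12, 13], [3, 6, 10, 15], [4, 20], [9, 16, 17], [11, 14, 19]]


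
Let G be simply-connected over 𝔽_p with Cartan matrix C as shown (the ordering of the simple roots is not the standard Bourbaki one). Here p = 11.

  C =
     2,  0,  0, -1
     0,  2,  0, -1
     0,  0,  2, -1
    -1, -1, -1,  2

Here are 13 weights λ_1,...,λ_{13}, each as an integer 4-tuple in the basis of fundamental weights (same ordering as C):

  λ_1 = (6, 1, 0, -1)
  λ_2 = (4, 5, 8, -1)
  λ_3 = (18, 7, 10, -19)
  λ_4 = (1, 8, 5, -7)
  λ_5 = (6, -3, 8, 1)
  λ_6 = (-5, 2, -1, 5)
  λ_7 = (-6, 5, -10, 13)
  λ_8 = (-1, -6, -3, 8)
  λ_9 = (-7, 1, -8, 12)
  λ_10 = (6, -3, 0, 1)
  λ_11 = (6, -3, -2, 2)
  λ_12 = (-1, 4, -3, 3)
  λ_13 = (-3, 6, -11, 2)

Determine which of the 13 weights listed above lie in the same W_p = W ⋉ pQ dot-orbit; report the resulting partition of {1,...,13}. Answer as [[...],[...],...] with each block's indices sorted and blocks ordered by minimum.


Cartan matrix: type D_4 (|W|=192); un-permuting the 4 rows.

Each λ_j+ρ reduced to Ā_11; 4-tuples below use C's row order:

  1: (7, 2, 1, 0) · 2: (4, 3, 0, 2) · 3: (7, 2, 1, 0) · 4: (4, 3, 0, 2) · 5: (0, 5, 2, 2) · 6: (4, 3, 0, 2) · 7: (4, 3, 0, 2) · 8: (0, 5, 2, 2) · 9: (2, 2, 3, 2) · 10: (7, 2, 1, 0) · 11: (7, 2, 1, 0) · 12: (0, 5, 2, 2) · 13: (7, 2, 1, 0)

Linkage partition of the 13 weights (4 classes, p=11):

[[1, 3, 10, 11, 13], [2, 4, 6, 7], [5, 8, 12], [9]]


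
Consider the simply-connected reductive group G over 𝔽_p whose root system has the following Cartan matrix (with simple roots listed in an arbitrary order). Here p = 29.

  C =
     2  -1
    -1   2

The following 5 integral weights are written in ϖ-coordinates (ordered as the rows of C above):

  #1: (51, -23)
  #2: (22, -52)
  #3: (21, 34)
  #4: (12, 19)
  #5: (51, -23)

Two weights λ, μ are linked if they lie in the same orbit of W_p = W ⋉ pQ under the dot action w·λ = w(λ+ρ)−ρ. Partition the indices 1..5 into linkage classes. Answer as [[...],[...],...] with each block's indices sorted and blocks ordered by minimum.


Cartan matrix: type A_2 (|W|=6); un-permuting the 2 rows.

W_29-reps of the 5 weights in Ā_29 (same 2-coord order as C):

  [1] (6, 1)
  [2] (6, 1)
  [3] (6, 1)
  [4] (9, 16)
  [5] (6, 1)

Partition of {1..5} into 2 W_29-dot-orbits:

[[1, 2, 3, 5], [4]]


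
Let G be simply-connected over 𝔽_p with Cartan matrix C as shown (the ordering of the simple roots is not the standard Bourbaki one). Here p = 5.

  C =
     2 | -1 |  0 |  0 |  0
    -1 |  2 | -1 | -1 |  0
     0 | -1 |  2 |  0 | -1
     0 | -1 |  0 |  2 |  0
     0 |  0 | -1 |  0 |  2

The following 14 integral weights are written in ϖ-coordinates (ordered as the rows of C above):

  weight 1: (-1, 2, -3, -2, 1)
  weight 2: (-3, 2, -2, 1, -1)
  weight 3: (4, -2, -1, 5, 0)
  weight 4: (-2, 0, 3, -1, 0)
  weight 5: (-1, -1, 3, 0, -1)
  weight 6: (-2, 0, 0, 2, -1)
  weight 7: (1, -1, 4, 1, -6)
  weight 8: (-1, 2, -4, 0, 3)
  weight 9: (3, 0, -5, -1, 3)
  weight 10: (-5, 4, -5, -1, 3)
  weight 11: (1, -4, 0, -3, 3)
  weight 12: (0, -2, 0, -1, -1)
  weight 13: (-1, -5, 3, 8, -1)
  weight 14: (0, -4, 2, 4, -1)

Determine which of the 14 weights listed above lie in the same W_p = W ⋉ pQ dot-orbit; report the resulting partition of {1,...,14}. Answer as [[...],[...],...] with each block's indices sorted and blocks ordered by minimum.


D_5 Cartan matrix, 5 simple roots permuted; ρ=(1,1,1,1,1).

λ_j+ρ reflected into Ā_5 (⟨·,θ^∨⟩≤5); 5-tuples as given:

  1: (0, 0, 2, 1, 0) · 2: (2, 0, 0, 2, 1) · 3: (0, 0, 0, 1, 0) · 4: (0, 0, 0, 1, 0) · 5: (0, 0, 0, 1, 0) · 6: (1, 0, 0, 3, 0) · 7: (2, 0, 0, 2, 1) · 8: (0, 0, 0, 1, 1) · 9: (1, 0, 0, 3, 0) · 10: (1, 0, 0, 3, 0) · 11: (2, 0, 0, 2, 1) · 12: (0, 0, 0, 1, 0) · 13: (0, 0, 0, 1, 0) · 14: (2, 0, 0, 2, 1)

5 distinct reps among the 14 weights ⇒ 5 W_5-linkage classes:

[[1], [2, 7, 11, 14], [3, 4, 5, 12, 13], [6, 9, 10], [8]]
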